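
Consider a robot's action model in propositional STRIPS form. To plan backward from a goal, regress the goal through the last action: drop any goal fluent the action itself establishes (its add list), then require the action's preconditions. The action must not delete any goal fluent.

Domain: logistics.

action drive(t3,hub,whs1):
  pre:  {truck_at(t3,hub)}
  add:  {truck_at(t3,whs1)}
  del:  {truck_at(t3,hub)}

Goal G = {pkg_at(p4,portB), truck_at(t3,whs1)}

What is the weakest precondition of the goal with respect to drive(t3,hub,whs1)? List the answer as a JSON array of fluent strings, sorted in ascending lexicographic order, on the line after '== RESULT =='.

Compute (G \ add) ∪ pre:
  G ∩ del = {}  (empty — regression defined)
  G \ add = {pkg_at(p4,portB), truck_at(t3,whs1)} \ {truck_at(t3,whs1)} = {pkg_at(p4,portB)}
  ∪ pre   = {pkg_at(p4,portB)} ∪ {truck_at(t3,hub)}
          = {pkg_at(p4,portB), truck_at(t3,hub)}

== RESULT ==
["pkg_at(p4,portB)", "truck_at(t3,hub)"]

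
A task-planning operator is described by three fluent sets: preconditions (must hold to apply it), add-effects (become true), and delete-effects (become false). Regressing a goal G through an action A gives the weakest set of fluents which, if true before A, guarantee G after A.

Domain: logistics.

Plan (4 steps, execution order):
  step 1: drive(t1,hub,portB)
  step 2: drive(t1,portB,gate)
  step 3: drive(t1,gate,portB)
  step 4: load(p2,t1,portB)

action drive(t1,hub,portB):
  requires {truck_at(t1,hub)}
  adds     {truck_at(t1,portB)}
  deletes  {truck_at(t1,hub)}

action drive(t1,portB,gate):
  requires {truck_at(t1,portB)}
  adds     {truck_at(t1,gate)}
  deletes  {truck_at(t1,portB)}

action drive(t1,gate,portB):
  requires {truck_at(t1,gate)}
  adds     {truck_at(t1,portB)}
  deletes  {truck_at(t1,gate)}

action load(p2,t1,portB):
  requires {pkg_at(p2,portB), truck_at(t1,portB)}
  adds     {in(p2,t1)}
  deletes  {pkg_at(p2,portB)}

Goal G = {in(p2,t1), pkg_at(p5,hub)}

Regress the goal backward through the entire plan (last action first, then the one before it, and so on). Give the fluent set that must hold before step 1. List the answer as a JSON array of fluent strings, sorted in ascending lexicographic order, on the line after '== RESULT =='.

Work backward from the goal:
  through step 4 (load(p2,t1,portB)): drop {in(p2,t1)}, keep {pkg_at(p5,hub)}, require {pkg_at(p2,portB), truck_at(t1,portB)}
    → {pkg_at(p2,portB), pkg_at(p5,hub), truck_at(t1,portB)}
  through step 3 (drive(t1,gate,portB)): drop {truck_at(t1,portB)}, keep {pkg_at(p2,portB), pkg_at(p5,hub)}, require {truck_at(t1,gate)}
    → {pkg_at(p2,portB), pkg_at(p5,hub), truck_at(t1,gate)}
  through step 2 (drive(t1,portB,gate)): drop {truck_at(t1,gate)}, keep {pkg_at(p2,portB), pkg_at(p5,hub)}, require {truck_at(t1,portB)}
    → {pkg_at(p2,portB), pkg_at(p5,hub), truck_at(t1,portB)}
  through step 1 (drive(t1,hub,portB)): drop {truck_at(t1,portB)}, keep {pkg_at(p2,portB), pkg_at(p5,hub)}, require {truck_at(t1,hub)}
    → {pkg_at(p2,portB), pkg_at(p5,hub), truck_at(t1,hub)}

== RESULT ==
["pkg_at(p2,portB)", "pkg_at(p5,hub)", "truck_at(t1,hub)"]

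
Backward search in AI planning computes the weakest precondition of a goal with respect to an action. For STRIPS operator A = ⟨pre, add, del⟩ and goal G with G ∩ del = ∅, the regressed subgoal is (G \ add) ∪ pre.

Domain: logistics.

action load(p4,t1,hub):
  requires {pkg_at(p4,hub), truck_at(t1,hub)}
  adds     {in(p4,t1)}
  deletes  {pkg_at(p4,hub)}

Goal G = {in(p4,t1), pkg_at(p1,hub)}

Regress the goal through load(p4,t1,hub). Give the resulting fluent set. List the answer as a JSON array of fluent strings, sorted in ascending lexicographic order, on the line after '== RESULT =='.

Compute (G \ add) ∪ pre:
  G ∩ del = {}  (empty — regression defined)
  G \ add = {in(p4,t1), pkg_at(p1,hub)} \ {in(p4,t1)} = {pkg_at(p1,hub)}
  ∪ pre   = {pkg_at(p1,hub)} ∪ {pkg_at(p4,hub), truck_at(t1,hub)}
          = {pkg_at(p1,hub), pkg_at(p4,hub), truck_at(t1,hub)}

== RESULT ==
["pkg_at(p1,hub)", "pkg_at(p4,hub)", "truck_at(t1,hub)"]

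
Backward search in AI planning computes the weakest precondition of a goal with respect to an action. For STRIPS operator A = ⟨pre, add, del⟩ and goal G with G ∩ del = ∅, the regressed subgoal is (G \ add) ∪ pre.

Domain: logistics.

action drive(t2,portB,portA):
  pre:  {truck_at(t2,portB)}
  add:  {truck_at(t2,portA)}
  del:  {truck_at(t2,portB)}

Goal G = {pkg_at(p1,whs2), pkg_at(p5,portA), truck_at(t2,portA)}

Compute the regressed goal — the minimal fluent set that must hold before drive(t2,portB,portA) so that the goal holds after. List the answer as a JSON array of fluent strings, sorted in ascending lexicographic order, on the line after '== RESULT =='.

Regress:
  G ∩ del = {}  (empty — regression defined)
  G \ add = {pkg_at(p1,whs2), pkg_at(p5,portA), truck_at(t2,portA)} \ {truck_at(t2,portA)} = {pkg_at(p1,whs2), pkg_at(p5,portA)}
  ∪ pre   = {pkg_at(p1,whs2), pkg_at(p5,portA)} ∪ {truck_at(t2,portB)}
          = {pkg_at(p1,whs2), pkg_at(p5,portA), truck_at(t2,portB)}

== RESULT ==
["pkg_at(p1,whs2)", "pkg_at(p5,portA)", "truck_at(t2,portB)"]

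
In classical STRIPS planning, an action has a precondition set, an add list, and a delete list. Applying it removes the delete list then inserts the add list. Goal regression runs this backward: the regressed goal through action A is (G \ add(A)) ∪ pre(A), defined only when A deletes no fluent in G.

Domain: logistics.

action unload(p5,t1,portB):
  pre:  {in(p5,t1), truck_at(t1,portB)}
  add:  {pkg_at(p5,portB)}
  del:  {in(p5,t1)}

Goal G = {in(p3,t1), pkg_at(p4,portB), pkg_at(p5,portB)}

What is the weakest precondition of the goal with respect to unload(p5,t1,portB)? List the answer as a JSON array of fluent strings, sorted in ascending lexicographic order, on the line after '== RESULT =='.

Regress:
  G ∩ del = {}  (empty — regression defined)
  G \ add = {in(p3,t1), pkg_at(p4,portB), pkg_at(p5,portB)} \ {pkg_at(p5,portB)} = {in(p3,t1), pkg_at(p4,portB)}
  ∪ pre   = {in(p3,t1), pkg_at(p4,portB)} ∪ {in(p5,t1), truck_at(t1,portB)}
          = {in(p3,t1), in(p5,t1), pkg_at(p4,portB), truck_at(t1,portB)}

== RESULT ==
["in(p3,t1)", "in(p5,t1)", "pkg_at(p4,portB)", "truck_at(t1,portB)"]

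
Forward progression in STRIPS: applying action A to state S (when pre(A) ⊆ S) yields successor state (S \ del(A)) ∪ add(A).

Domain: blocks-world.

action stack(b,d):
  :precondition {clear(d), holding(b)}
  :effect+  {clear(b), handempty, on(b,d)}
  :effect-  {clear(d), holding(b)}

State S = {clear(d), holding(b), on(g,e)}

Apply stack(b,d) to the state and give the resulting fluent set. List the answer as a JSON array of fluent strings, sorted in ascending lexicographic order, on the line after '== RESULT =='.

Compute (S \ del) ∪ add:
  pre ⊆ S: {clear(d), holding(b)} ⊆ S  — applicable
  S \ del = {on(g,e)}
  ∪ add   = {clear(b), handempty, on(b,d), on(g,e)}

== RESULT ==
["clear(b)", "handempty", "on(b,d)", "on(g,e)"]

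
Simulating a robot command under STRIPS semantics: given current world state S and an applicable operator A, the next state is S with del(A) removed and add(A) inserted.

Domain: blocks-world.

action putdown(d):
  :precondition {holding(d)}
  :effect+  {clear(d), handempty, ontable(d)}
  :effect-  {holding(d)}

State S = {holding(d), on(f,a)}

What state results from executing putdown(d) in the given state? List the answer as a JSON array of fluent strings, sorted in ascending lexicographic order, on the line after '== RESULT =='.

Progress:
  pre ⊆ S: {holding(d)} ⊆ S  — applicable
  S \ del = {on(f,a)}
  ∪ add   = {clear(d), handempty, on(f,a), ontable(d)}

== RESULT ==
["clear(d)", "handempty", "on(f,a)", "ontable(d)"]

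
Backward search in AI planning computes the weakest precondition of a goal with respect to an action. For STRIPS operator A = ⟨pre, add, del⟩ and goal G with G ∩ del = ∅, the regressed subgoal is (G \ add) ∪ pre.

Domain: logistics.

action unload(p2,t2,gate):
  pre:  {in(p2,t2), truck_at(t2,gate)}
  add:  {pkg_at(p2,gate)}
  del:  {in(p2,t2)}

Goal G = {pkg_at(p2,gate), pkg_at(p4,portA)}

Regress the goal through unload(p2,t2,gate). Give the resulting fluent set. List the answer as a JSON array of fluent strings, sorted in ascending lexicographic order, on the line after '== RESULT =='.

Compute (G \ add) ∪ pre:
  G ∩ del = {}  (empty — regression defined)
  G \ add = {pkg_at(p2,gate), pkg_at(p4,portA)} \ {pkg_at(p2,gate)} = {pkg_at(p4,portA)}
  ∪ pre   = {pkg_at(p4,portA)} ∪ {in(p2,t2), truck_at(t2,gate)}
          = {in(p2,t2), pkg_at(p4,portA), truck_at(t2,gate)}

== RESULT ==
["in(p2,t2)", "pkg_at(p4,portA)", "truck_at(t2,gate)"]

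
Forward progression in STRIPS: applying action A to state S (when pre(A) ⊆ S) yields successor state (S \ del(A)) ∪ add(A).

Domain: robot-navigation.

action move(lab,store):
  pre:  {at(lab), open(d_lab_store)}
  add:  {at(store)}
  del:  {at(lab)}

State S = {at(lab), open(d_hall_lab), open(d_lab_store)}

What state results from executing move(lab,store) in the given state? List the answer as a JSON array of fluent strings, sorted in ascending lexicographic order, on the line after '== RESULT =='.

Progress:
  pre ⊆ S: {at(lab), open(d_lab_store)} ⊆ S  — applicable
  S \ del = {open(d_hall_lab), open(d_lab_store)}
  ∪ add   = {at(store), open(d_hall_lab), open(d_lab_store)}

== RESULT ==
["at(store)", "open(d_hall_lab)", "open(d_lab_store)"]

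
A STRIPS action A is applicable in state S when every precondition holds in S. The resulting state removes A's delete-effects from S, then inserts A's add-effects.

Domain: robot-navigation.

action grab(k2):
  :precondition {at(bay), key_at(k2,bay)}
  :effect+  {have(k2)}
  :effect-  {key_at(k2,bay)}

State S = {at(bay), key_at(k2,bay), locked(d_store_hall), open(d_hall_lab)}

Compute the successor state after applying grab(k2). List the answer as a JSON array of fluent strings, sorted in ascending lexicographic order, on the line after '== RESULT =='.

Progress:
  pre ⊆ S: {at(bay), key_at(k2,bay)} ⊆ S  — applicable
  S \ del = {at(bay), locked(d_store_hall), open(d_hall_lab)}
  ∪ add   = {at(bay), have(k2), locked(d_store_hall), open(d_hall_lab)}

== RESULT ==
["at(bay)", "have(k2)", "locked(d_store_hall)", "open(d_hall_lab)"]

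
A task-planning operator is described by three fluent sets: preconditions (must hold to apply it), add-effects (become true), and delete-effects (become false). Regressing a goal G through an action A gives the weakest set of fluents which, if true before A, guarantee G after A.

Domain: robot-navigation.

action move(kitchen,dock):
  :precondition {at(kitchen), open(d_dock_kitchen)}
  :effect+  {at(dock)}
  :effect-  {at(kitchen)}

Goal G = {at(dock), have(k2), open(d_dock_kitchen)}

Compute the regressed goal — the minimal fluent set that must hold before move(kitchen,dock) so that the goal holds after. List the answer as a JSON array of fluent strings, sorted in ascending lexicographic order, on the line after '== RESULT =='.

Compute (G \ add) ∪ pre:
  G ∩ del = {}  (empty — regression defined)
  G \ add = {at(dock), have(k2), open(d_dock_kitchen)} \ {at(dock)} = {have(k2), open(d_dock_kitchen)}
  ∪ pre   = {have(k2), open(d_dock_kitchen)} ∪ {at(kitchen), open(d_dock_kitchen)}
          = {at(kitchen), have(k2), open(d_dock_kitchen)}

== RESULT ==
["at(kitchen)", "have(k2)", "open(d_dock_kitchen)"]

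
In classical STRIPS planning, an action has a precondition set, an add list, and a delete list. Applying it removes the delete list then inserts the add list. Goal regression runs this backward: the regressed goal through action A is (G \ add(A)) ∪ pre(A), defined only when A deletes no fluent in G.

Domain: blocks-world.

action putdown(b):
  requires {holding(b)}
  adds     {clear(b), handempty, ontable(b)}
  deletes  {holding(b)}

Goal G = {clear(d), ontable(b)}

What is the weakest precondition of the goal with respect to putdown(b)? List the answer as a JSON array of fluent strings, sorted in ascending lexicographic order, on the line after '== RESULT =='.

Compute (G \ add) ∪ pre:
  G ∩ del = {}  (empty — regression defined)
  G \ add = {clear(d), ontable(b)} \ {clear(b), handempty, ontable(b)} = {clear(d)}
  ∪ pre   = {clear(d)} ∪ {holding(b)}
          = {clear(d), holding(b)}

== RESULT ==
["clear(d)", "holding(b)"]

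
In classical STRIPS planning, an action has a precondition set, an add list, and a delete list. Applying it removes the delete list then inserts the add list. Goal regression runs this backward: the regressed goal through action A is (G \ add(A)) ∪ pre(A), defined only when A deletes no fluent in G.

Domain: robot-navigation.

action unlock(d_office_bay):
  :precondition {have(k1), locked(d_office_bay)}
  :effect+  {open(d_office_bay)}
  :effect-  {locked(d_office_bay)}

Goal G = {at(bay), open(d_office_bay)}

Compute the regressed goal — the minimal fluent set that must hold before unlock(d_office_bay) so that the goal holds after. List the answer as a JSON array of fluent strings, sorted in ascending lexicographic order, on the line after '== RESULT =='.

Compute (G \ add) ∪ pre:
  G ∩ del = {}  (empty — regression defined)
  G \ add = {at(bay), open(d_office_bay)} \ {open(d_office_bay)} = {at(bay)}
  ∪ pre   = {at(bay)} ∪ {have(k1), locked(d_office_bay)}
          = {at(bay), have(k1), locked(d_office_bay)}

== RESULT ==
["at(bay)", "have(k1)", "locked(d_office_bay)"]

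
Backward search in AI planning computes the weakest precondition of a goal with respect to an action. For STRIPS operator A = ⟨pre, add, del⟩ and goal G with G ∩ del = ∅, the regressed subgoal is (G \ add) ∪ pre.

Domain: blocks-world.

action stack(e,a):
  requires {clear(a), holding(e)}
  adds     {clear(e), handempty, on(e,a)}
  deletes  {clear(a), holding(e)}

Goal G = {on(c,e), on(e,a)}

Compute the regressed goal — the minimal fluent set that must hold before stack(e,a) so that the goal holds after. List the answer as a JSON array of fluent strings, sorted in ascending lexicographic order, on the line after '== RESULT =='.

Compute (G \ add) ∪ pre:
  G ∩ del = {}  (empty — regression defined)
  G \ add = {on(c,e), on(e,a)} \ {clear(e), handempty, on(e,a)} = {on(c,e)}
  ∪ pre   = {on(c,e)} ∪ {clear(a), holding(e)}
          = {clear(a), holding(e), on(c,e)}

== RESULT ==
["clear(a)", "holding(e)", "on(c,e)"]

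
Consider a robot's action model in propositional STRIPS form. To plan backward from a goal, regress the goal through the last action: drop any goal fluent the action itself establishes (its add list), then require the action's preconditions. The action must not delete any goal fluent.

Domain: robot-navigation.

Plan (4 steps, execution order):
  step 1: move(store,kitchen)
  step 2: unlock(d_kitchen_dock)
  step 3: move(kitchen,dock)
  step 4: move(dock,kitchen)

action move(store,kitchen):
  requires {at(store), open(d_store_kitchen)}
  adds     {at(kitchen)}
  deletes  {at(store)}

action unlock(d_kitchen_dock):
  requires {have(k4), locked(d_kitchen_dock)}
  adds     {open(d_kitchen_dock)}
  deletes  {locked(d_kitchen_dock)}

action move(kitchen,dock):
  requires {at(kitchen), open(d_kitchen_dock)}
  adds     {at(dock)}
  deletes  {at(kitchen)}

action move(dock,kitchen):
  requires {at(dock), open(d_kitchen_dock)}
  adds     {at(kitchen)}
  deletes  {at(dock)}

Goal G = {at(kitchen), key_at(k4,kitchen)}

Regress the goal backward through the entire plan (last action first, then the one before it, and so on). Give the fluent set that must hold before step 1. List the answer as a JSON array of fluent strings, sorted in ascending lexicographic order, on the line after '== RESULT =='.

Regress step by step:
  through step 4 (move(dock,kitchen)): drop {at(kitchen)}, keep {key_at(k4,kitchen)}, require {at(dock), open(d_kitchen_dock)}
    → {at(dock), key_at(k4,kitchen), open(d_kitchen_dock)}
  through step 3 (move(kitchen,dock)): drop {at(dock)}, keep {key_at(k4,kitchen), open(d_kitchen_dock)}, require {at(kitchen), open(d_kitchen_dock)}
    → {at(kitchen), key_at(k4,kitchen), open(d_kitchen_dock)}
  through step 2 (unlock(d_kitchen_dock)): drop {open(d_kitchen_dock)}, keep {at(kitchen), key_at(k4,kitchen)}, require {have(k4), locked(d_kitchen_dock)}
    → {at(kitchen), have(k4), key_at(k4,kitchen), locked(d_kitchen_dock)}
  through step 1 (move(store,kitchen)): drop {at(kitchen)}, keep {have(k4), key_at(k4,kitchen), locked(d_kitchen_dock)}, require {at(store), open(d_store_kitchen)}
    → {at(store), have(k4), key_at(k4,kitchen), locked(d_kitchen_dock), open(d_store_kitchen)}

== RESULT ==
["at(store)", "have(k4)", "key_at(k4,kitchen)", "locked(d_kitchen_dock)", "open(d_store_kitchen)"]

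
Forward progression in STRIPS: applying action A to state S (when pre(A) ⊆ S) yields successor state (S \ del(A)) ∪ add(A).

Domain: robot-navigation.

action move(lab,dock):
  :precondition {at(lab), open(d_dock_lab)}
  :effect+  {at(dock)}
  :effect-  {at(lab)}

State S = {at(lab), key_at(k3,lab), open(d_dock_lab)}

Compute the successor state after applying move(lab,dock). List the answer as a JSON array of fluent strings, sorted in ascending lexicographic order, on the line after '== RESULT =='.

Progress:
  pre ⊆ S: {at(lab), open(d_dock_lab)} ⊆ S  — applicable
  S \ del = {key_at(k3,lab), open(d_dock_lab)}
  ∪ add   = {at(dock), key_at(k3,lab), open(d_dock_lab)}

== RESULT ==
["at(dock)", "key_at(k3,lab)", "open(d_dock_lab)"]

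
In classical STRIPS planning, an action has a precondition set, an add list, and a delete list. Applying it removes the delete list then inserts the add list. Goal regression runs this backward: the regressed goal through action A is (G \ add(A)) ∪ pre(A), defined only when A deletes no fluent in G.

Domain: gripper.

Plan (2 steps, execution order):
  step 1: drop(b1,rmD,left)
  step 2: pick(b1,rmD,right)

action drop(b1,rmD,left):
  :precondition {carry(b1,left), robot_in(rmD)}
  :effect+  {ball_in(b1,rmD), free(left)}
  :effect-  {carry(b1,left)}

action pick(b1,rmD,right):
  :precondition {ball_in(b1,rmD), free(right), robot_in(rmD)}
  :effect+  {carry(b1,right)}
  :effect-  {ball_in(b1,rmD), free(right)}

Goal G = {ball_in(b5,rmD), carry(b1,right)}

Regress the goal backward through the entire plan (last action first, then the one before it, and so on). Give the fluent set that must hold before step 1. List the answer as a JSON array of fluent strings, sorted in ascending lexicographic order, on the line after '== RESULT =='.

Work backward from the goal:
  through step 2 (pick(b1,rmD,right)): drop {carry(b1,right)}, keep {ball_in(b5,rmD)}, require {ball_in(b1,rmD), free(right), robot_in(rmD)}
    → {ball_in(b1,rmD), ball_in(b5,rmD), free(right), robot_in(rmD)}
  through step 1 (drop(b1,rmD,left)): drop {ball_in(b1,rmD)}, keep {ball_in(b5,rmD), free(right), robot_in(rmD)}, require {carry(b1,left), robot_in(rmD)}
    → {ball_in(b5,rmD), carry(b1,left), free(right), robot_in(rmD)}

== RESULT ==
["ball_in(b5,rmD)", "carry(b1,left)", "free(right)", "robot_in(rmD)"]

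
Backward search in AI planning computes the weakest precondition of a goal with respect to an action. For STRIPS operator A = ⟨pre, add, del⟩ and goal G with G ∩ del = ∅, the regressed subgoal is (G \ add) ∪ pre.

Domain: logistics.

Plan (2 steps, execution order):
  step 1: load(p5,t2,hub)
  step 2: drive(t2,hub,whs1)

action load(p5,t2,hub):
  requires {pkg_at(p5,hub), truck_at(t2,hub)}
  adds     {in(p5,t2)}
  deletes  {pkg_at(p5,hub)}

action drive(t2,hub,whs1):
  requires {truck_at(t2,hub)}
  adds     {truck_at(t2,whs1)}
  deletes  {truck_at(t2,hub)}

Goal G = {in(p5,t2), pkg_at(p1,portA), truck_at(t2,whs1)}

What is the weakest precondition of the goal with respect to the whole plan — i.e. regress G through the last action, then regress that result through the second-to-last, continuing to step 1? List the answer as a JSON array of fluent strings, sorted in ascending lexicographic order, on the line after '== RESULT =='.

Work backward from the goal:
  through step 2 (drive(t2,hub,whs1)): drop {truck_at(t2,whs1)}, keep {in(p5,t2), pkg_at(p1,portA)}, require {truck_at(t2,hub)}
    → {in(p5,t2), pkg_at(p1,portA), truck_at(t2,hub)}
  through step 1 (load(p5,t2,hub)): drop {in(p5,t2)}, keep {pkg_at(p1,portA), truck_at(t2,hub)}, require {pkg_at(p5,hub), truck_at(t2,hub)}
    → {pkg_at(p1,portA), pkg_at(p5,hub), truck_at(t2,hub)}

== RESULT ==
["pkg_at(p1,portA)", "pkg_at(p5,hub)", "truck_at(t2,hub)"]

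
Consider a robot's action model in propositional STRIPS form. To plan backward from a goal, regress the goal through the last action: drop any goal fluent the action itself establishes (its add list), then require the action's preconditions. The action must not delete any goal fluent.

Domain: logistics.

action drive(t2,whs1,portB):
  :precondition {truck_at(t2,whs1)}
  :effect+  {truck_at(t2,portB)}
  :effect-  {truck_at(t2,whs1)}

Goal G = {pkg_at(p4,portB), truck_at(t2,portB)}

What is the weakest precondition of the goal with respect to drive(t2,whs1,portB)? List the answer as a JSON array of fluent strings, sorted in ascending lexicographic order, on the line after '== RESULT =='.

Regress:
  G ∩ del = {}  (empty — regression defined)
  G \ add = {pkg_at(p4,portB), truck_at(t2,portB)} \ {truck_at(t2,portB)} = {pkg_at(p4,portB)}
  ∪ pre   = {pkg_at(p4,portB)} ∪ {truck_at(t2,whs1)}
          = {pkg_at(p4,portB), truck_at(t2,whs1)}

== RESULT ==
["pkg_at(p4,portB)", "truck_at(t2,whs1)"]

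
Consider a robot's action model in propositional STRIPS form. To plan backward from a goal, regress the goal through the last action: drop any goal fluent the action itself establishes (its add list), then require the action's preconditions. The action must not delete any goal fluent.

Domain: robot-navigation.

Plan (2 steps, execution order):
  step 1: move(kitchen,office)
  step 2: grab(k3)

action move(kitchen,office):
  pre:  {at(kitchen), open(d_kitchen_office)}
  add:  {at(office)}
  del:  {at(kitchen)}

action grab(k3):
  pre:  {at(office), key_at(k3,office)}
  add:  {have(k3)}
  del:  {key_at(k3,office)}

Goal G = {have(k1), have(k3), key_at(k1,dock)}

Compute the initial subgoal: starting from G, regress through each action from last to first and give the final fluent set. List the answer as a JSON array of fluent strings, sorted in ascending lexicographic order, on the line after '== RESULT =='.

Work backward from the goal:
  through step 2 (grab(k3)): drop {have(k3)}, keep {have(k1), key_at(k1,dock)}, require {at(office), key_at(k3,office)}
    → {at(office), have(k1), key_at(k1,dock), key_at(k3,office)}
  through step 1 (move(kitchen,office)): drop {at(office)}, keep {have(k1), key_at(k1,dock), key_at(k3,office)}, require {at(kitchen), open(d_kitchen_office)}
    → {at(kitchen), have(k1), key_at(k1,dock), key_at(k3,office), open(d_kitchen_office)}

== RESULT ==
["at(kitchen)", "have(k1)", "key_at(k1,dock)", "key_at(k3,office)", "open(d_kitchen_office)"]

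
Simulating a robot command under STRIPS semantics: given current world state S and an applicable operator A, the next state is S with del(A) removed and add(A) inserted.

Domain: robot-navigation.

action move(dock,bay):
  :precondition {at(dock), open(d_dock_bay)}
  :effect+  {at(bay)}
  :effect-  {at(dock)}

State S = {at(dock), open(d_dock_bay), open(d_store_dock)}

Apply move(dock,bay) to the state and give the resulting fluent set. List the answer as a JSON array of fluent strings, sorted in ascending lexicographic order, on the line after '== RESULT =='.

Compute (S \ del) ∪ add:
  pre ⊆ S: {at(dock), open(d_dock_bay)} ⊆ S  — applicable
  S \ del = {open(d_dock_bay), open(d_store_dock)}
  ∪ add   = {at(bay), open(d_dock_bay), open(d_store_dock)}

== RESULT ==
["at(bay)", "open(d_dock_bay)", "open(d_store_dock)"]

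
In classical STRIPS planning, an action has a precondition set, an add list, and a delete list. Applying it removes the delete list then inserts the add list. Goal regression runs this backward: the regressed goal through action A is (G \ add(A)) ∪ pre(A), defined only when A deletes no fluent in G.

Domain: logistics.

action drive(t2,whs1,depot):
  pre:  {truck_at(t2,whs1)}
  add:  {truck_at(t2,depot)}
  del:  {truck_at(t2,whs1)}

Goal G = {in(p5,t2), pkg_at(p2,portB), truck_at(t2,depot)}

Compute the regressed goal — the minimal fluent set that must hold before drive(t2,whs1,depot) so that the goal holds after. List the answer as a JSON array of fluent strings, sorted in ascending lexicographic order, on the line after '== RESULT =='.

Regress:
  G ∩ del = {}  (empty — regression defined)
  G \ add = {in(p5,t2), pkg_at(p2,portB), truck_at(t2,depot)} \ {truck_at(t2,depot)} = {in(p5,t2), pkg_at(p2,portB)}
  ∪ pre   = {in(p5,t2), pkg_at(p2,portB)} ∪ {truck_at(t2,whs1)}
          = {in(p5,t2), pkg_at(p2,portB), truck_at(t2,whs1)}

== RESULT ==
["in(p5,t2)", "pkg_at(p2,portB)", "truck_at(t2,whs1)"]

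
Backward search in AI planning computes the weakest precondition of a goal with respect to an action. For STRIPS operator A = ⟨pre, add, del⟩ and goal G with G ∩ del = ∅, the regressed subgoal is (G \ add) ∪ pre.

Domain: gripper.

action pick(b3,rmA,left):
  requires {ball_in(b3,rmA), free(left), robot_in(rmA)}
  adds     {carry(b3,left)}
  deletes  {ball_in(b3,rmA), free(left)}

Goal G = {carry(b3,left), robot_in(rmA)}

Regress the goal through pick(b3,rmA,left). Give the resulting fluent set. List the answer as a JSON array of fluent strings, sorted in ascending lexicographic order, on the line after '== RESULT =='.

Compute (G \ add) ∪ pre:
  G ∩ del = {}  (empty — regression defined)
  G \ add = {carry(b3,left), robot_in(rmA)} \ {carry(b3,left)} = {robot_in(rmA)}
  ∪ pre   = {robot_in(rmA)} ∪ {ball_in(b3,rmA), free(left), robot_in(rmA)}
          = {ball_in(b3,rmA), free(left), robot_in(rmA)}

== RESULT ==
["ball_in(b3,rmA)", "free(left)", "robot_in(rmA)"]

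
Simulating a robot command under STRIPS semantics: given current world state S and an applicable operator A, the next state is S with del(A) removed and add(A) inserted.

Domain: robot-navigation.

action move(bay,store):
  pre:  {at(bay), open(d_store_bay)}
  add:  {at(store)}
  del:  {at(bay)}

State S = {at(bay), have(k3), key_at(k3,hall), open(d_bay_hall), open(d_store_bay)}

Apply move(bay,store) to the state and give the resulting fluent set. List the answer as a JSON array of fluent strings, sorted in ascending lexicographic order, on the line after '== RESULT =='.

Compute (S \ del) ∪ add:
  pre ⊆ S: {at(bay), open(d_store_bay)} ⊆ S  — applicable
  S \ del = {have(k3), key_at(k3,hall), open(d_bay_hall), open(d_store_bay)}
  ∪ add   = {at(store), have(k3), key_at(k3,hall), open(d_bay_hall), open(d_store_bay)}

== RESULT ==
["at(store)", "have(k3)", "key_at(k3,hall)", "open(d_bay_hall)", "open(d_store_bay)"]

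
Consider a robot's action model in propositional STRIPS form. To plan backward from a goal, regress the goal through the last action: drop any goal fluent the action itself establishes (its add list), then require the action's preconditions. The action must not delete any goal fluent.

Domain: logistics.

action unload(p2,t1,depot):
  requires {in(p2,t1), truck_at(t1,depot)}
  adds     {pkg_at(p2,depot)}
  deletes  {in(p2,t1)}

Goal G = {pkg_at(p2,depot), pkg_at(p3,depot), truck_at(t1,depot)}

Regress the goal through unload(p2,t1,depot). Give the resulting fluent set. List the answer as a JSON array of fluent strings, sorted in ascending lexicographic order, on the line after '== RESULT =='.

Regress:
  G ∩ del = {}  (empty — regression defined)
  G \ add = {pkg_at(p2,depot), pkg_at(p3,depot), truck_at(t1,depot)} \ {pkg_at(p2,depot)} = {pkg_at(p3,depot), truck_at(t1,depot)}
  ∪ pre   = {pkg_at(p3,depot), truck_at(t1,depot)} ∪ {in(p2,t1), truck_at(t1,depot)}
          = {in(p2,t1), pkg_at(p3,depot), truck_at(t1,depot)}

== RESULT ==
["in(p2,t1)", "pkg_at(p3,depot)", "truck_at(t1,depot)"]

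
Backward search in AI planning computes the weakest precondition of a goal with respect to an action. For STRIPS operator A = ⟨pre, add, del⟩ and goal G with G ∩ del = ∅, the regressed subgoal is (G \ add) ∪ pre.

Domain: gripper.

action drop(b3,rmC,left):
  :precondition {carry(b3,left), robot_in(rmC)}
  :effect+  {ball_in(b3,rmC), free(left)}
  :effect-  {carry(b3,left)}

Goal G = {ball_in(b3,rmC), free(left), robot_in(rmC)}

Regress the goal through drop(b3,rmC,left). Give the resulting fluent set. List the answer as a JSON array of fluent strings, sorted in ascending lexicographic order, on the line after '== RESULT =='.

Compute (G \ add) ∪ pre:
  G ∩ del = {}  (empty — regression defined)
  G \ add = {ball_in(b3,rmC), free(left), robot_in(rmC)} \ {ball_in(b3,rmC), free(left)} = {robot_in(rmC)}
  ∪ pre   = {robot_in(rmC)} ∪ {carry(b3,left), robot_in(rmC)}
          = {carry(b3,left), robot_in(rmC)}

== RESULT ==
["carry(b3,left)", "robot_in(rmC)"]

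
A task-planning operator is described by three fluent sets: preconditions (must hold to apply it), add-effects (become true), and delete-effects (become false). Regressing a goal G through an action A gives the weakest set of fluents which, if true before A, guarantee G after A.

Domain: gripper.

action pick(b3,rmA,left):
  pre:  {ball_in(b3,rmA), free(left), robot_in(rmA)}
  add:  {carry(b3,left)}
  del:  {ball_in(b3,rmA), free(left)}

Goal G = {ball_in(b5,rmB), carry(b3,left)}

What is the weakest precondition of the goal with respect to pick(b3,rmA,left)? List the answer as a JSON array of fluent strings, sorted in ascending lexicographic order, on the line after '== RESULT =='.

Regress:
  G ∩ del = {}  (empty — regression defined)
  G \ add = {ball_in(b5,rmB), carry(b3,left)} \ {carry(b3,left)} = {ball_in(b5,rmB)}
  ∪ pre   = {ball_in(b5,rmB)} ∪ {ball_in(b3,rmA), free(left), robot_in(rmA)}
          = {ball_in(b3,rmA), ball_in(b5,rmB), free(left), robot_in(rmA)}

== RESULT ==
["ball_in(b3,rmA)", "ball_in(b5,rmB)", "free(left)", "robot_in(rmA)"]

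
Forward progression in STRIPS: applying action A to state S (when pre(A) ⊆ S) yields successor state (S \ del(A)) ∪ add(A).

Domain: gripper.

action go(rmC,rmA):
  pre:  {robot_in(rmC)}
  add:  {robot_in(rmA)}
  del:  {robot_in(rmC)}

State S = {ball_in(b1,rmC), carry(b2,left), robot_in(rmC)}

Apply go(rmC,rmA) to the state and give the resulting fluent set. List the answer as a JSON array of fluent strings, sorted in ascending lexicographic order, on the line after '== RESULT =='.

Compute (S \ del) ∪ add:
  pre ⊆ S: {robot_in(rmC)} ⊆ S  — applicable
  S \ del = {ball_in(b1,rmC), carry(b2,left)}
  ∪ add   = {ball_in(b1,rmC), carry(b2,left), robot_in(rmA)}

== RESULT ==
["ball_in(b1,rmC)", "carry(b2,left)", "robot_in(rmA)"]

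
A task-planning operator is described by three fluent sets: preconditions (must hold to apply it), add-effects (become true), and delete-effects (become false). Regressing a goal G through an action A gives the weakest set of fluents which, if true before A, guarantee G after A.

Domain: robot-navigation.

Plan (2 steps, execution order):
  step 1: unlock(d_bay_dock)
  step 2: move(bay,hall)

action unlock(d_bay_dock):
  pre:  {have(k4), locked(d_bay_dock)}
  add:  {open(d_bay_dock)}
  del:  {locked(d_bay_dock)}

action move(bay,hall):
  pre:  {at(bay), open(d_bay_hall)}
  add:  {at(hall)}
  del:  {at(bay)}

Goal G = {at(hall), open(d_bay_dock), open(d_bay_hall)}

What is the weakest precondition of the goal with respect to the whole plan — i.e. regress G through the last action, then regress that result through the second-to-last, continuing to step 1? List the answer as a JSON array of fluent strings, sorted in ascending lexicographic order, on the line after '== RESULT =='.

Regress step by step:
  through step 2 (move(bay,hall)): drop {at(hall)}, keep {open(d_bay_dock), open(d_bay_hall)}, require {at(bay), open(d_bay_hall)}
    → {at(bay), open(d_bay_dock), open(d_bay_hall)}
  through step 1 (unlock(d_bay_dock)): drop {open(d_bay_dock)}, keep {at(bay), open(d_bay_hall)}, require {have(k4), locked(d_bay_dock)}
    → {at(bay), have(k4), locked(d_bay_dock), open(d_bay_hall)}

== RESULT ==
["at(bay)", "have(k4)", "locked(d_bay_dock)", "open(d_bay_hall)"]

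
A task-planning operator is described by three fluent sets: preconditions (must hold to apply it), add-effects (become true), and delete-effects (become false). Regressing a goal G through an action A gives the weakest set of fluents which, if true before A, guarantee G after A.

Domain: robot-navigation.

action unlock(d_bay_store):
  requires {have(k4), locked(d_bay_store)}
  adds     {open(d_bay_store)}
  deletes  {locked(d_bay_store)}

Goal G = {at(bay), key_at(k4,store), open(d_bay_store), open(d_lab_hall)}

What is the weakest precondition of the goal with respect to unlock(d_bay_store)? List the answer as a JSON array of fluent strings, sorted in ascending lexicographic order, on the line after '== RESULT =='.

Regress:
  G ∩ del = {}  (empty — regression defined)
  G \ add = {at(bay), key_at(k4,store), open(d_bay_store), open(d_lab_hall)} \ {open(d_bay_store)} = {at(bay), key_at(k4,store), open(d_lab_hall)}
  ∪ pre   = {at(bay), key_at(k4,store), open(d_lab_hall)} ∪ {have(k4), locked(d_bay_store)}
          = {at(bay), have(k4), key_at(k4,store), locked(d_bay_store), open(d_lab_hall)}

== RESULT ==
["at(bay)", "have(k4)", "key_at(k4,store)", "locked(d_bay_store)", "open(d_lab_hall)"]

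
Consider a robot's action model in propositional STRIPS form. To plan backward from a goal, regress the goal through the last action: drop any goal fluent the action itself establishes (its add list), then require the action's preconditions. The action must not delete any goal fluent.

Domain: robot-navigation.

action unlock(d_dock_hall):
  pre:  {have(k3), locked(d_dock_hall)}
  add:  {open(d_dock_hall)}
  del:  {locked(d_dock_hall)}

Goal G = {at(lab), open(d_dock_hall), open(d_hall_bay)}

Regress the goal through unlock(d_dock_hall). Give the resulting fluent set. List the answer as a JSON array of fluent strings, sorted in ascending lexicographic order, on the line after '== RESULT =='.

Compute (G \ add) ∪ pre:
  G ∩ del = {}  (empty — regression defined)
  G \ add = {at(lab), open(d_dock_hall), open(d_hall_bay)} \ {open(d_dock_hall)} = {at(lab), open(d_hall_bay)}
  ∪ pre   = {at(lab), open(d_hall_bay)} ∪ {have(k3), locked(d_dock_hall)}
          = {at(lab), have(k3), locked(d_dock_hall), open(d_hall_bay)}

== RESULT ==
["at(lab)", "have(k3)", "locked(d_dock_hall)", "open(d_hall_bay)"]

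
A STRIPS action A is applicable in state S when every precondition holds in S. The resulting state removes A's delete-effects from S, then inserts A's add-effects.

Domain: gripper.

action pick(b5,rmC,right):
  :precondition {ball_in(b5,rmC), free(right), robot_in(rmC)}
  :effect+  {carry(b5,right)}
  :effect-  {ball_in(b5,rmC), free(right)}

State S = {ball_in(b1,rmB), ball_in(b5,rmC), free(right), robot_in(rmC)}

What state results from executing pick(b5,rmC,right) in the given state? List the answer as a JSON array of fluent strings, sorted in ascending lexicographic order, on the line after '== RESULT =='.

Progress:
  pre ⊆ S: {ball_in(b5,rmC), free(right), robot_in(rmC)} ⊆ S  — applicable
  S \ del = {ball_in(b1,rmB), robot_in(rmC)}
  ∪ add   = {ball_in(b1,rmB), carry(b5,right), robot_in(rmC)}

== RESULT ==
["ball_in(b1,rmB)", "carry(b5,right)", "robot_in(rmC)"]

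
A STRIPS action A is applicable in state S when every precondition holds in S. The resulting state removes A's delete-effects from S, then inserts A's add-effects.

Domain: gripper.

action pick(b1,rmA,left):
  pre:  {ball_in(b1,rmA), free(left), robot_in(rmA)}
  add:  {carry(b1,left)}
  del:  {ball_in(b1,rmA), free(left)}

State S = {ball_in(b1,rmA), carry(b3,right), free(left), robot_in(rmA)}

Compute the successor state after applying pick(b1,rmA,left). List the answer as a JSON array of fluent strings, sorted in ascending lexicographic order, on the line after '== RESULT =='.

Progress:
  pre ⊆ S: {ball_in(b1,rmA), free(left), robot_in(rmA)} ⊆ S  — applicable
  S \ del = {carry(b3,right), robot_in(rmA)}
  ∪ add   = {carry(b1,left), carry(b3,right), robot_in(rmA)}

== RESULT ==
["carry(b1,left)", "carry(b3,right)", "robot_in(rmA)"]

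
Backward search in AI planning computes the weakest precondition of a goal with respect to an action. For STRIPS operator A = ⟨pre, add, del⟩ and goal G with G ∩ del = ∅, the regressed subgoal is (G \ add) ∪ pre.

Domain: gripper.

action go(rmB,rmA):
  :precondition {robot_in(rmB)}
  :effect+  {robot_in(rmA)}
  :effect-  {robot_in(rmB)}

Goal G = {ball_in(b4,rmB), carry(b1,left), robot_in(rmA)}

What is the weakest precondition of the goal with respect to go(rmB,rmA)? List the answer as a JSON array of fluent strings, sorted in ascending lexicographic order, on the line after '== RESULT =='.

Compute (G \ add) ∪ pre:
  G ∩ del = {}  (empty — regression defined)
  G \ add = {ball_in(b4,rmB), carry(b1,left), robot_in(rmA)} \ {robot_in(rmA)} = {ball_in(b4,rmB), carry(b1,left)}
  ∪ pre   = {ball_in(b4,rmB), carry(b1,left)} ∪ {robot_in(rmB)}
          = {ball_in(b4,rmB), carry(b1,left), robot_in(rmB)}

== RESULT ==
["ball_in(b4,rmB)", "carry(b1,left)", "robot_in(rmB)"]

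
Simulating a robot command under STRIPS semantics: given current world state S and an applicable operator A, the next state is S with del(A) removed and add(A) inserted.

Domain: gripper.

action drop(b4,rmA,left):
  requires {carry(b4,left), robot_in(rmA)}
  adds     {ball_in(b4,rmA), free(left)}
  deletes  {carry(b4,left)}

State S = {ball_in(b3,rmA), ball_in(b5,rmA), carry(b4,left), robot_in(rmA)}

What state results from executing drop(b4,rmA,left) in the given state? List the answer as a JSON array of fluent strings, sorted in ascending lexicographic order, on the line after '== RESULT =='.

Compute (S \ del) ∪ add:
  pre ⊆ S: {carry(b4,left), robot_in(rmA)} ⊆ S  — applicable
  S \ del = {ball_in(b3,rmA), ball_in(b5,rmA), robot_in(rmA)}
  ∪ add   = {ball_in(b3,rmA), ball_in(b4,rmA), ball_in(b5,rmA), free(left), robot_in(rmA)}

== RESULT ==
["ball_in(b3,rmA)", "ball_in(b4,rmA)", "ball_in(b5,rmA)", "free(left)", "robot_in(rmA)"]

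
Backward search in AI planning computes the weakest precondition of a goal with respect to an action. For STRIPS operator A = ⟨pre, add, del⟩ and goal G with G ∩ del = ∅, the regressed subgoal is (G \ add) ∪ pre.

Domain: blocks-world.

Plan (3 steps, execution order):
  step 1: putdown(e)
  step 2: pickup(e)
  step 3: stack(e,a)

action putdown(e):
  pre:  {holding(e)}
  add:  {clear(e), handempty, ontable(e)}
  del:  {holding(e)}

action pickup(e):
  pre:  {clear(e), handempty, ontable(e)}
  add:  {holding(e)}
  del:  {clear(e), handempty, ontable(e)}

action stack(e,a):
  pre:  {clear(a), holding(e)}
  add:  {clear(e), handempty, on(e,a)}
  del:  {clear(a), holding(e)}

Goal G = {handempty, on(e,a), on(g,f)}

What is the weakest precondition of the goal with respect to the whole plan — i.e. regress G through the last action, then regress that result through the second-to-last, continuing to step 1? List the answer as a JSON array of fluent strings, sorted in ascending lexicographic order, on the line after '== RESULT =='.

Regress step by step:
  through step 3 (stack(e,a)): drop {handempty, on(e,a)}, keep {on(g,f)}, require {clear(a), holding(e)}
    → {clear(a), holding(e), on(g,f)}
  through step 2 (pickup(e)): drop {holding(e)}, keep {clear(a), on(g,f)}, require {clear(e), handempty, ontable(e)}
    → {clear(a), clear(e), handempty, on(g,f), ontable(e)}
  through step 1 (putdown(e)): drop {clear(e), handempty, ontable(e)}, keep {clear(a), on(g,f)}, require {holding(e)}
    → {clear(a), holding(e), on(g,f)}

== RESULT ==
["clear(a)", "holding(e)", "on(g,f)"]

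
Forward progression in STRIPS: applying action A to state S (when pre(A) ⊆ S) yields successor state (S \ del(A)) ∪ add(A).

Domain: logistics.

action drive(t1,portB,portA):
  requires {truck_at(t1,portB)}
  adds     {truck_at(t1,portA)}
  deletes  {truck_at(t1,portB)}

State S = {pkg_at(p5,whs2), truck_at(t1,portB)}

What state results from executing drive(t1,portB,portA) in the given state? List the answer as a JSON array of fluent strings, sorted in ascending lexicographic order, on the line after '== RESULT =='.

Progress:
  pre ⊆ S: {truck_at(t1,portB)} ⊆ S  — applicable
  S \ del = {pkg_at(p5,whs2)}
  ∪ add   = {pkg_at(p5,whs2), truck_at(t1,portA)}

== RESULT ==
["pkg_at(p5,whs2)", "truck_at(t1,portA)"]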